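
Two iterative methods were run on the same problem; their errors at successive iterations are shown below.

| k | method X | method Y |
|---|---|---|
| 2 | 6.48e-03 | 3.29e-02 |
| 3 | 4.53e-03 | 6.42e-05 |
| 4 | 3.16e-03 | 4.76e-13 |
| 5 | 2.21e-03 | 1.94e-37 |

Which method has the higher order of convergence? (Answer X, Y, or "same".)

Method X: p ≈ ln(2.21e-03/3.16e-03)/ln(3.16e-03/4.53e-03) ≈ 0.99.
Method Y: p ≈ ln(1.94e-37/4.76e-13)/ln(4.76e-13/6.42e-05) ≈ 3.00.
Method Y has the higher order (≈3.0 vs ≈1.0).

Y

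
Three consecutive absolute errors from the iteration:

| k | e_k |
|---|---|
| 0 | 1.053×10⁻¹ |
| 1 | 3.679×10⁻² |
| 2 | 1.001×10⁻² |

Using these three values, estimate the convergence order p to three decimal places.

1.238

p ≈ ln(e_2/e_1) / ln(e_1/e_0)
  = ln(1.001×10⁻²/3.679×10⁻²) / ln(3.679×10⁻²/1.053×10⁻¹)
  = ln(0.272085) / ln(0.349383)
  = -1.301641 / -1.051587 ≈ 1.237787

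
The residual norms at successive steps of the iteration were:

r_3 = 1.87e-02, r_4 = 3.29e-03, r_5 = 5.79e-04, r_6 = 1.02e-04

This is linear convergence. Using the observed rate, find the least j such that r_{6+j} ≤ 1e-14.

Rate ρ ≈ r_6/r_5 = 1.02e-04/5.79e-04 = 0.1762.
After j more steps, r_{6+j} ≈ 1.02e-04·ρ^j; need ρ^j ≤ 1e-14/1.02e-04 = 9.80392e-11.
j ≥ ln(9.80392e-11)/ln(0.1762) = -23.0457/-1.73614 = 13.274.
So 14 more iterations are needed.

14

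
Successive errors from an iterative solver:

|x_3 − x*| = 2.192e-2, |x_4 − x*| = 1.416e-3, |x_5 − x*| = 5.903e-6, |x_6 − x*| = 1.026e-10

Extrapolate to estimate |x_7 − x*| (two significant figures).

First estimate the order: p ≈ ln(|x_6 − x*|/|x_5 − x*|) / ln(|x_5 − x*|/|x_4 − x*|) = ln(1.026e-10/5.903e-6)/ln(5.903e-6/1.416e-3) = ln(1.7381e-05)/ln(0.00416879) ≈ 2.0000.
Then |x_7 − x*| ≈ |x_6 − x*|·(|x_6 − x*|/|x_5 − x*|)^p = 1.026e-10·(1.7381e-05)^2.0000 = 1.026e-10·3.02099e-10 ≈ 3.1e-20.

3.1e-20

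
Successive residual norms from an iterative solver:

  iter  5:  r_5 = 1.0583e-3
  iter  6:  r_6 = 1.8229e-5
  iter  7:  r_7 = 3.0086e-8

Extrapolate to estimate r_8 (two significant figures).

First estimate the order: p ≈ ln(r_7/r_6) / ln(r_6/r_5) = ln(3.0086e-8/1.8229e-5)/ln(1.8229e-5/1.0583e-3) = ln(0.00165045)/ln(0.0172248) ≈ 1.5775.
Then r_8 ≈ r_7·(r_7/r_6)^p = 3.0086e-8·(0.00165045)^1.5775 = 3.0086e-8·4.08101e-05 ≈ 1.228e-12.

1.2e-12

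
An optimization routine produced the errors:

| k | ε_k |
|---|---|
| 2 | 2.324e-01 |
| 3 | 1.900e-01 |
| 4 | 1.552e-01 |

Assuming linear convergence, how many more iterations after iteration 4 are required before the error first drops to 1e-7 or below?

71

Rate ρ ≈ ε_4/ε_3 = 1.552e-01/1.900e-01 = 0.8168.
After j more steps, ε_{4+j} ≈ 1.552e-01·ρ^j; need ρ^j ≤ 1e-7/1.552e-01 = 6.4433e-07.
j ≥ ln(6.4433e-07)/ln(0.8168) = -14.2551/-0.20236 = 70.444.
So 71 more iterations are needed.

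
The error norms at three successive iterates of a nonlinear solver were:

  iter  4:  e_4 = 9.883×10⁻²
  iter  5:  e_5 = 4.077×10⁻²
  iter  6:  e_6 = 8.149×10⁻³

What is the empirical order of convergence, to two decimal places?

1.82

p ≈ ln(e_6/e_5) / ln(e_5/e_4)
  = ln(8.149×10⁻³/4.077×10⁻²) / ln(4.077×10⁻²/9.883×10⁻²)
  = ln(0.199877) / ln(0.412527)
  = -1.61005 / -0.88545 ≈ 1.81834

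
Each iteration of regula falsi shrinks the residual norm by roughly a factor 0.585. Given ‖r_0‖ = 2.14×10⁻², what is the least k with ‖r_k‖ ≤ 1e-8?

After k steps, ‖r_k‖ ≈ 2.14×10⁻²·0.585^k.
Need 0.585^k ≤ 1e-8/2.14×10⁻² = 4.6729e-07.
k ≥ ln(4.6729e-07)/ln(0.585) = -14.5763/-0.53614 = 27.187.
Smallest integer k = 28.

28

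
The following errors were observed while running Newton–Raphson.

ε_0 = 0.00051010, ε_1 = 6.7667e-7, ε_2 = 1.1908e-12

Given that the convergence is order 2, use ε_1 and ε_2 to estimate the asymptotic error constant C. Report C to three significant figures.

2.60

C ≈ ε_2 / ε_1^2
  = 1.1908e-12 / (6.7667e-7)^2
  = 1.1908e-12 / 4.57882e-13 ≈ 2.6007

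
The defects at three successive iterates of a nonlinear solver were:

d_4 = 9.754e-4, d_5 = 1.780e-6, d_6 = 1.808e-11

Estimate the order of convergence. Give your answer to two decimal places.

1.82

p ≈ ln(d_6/d_5) / ln(d_5/d_4)
  = ln(1.808e-11/1.780e-6) / ln(1.780e-6/9.754e-4)
  = ln(1.01573e-05) / ln(0.00182489)
  = -11.49732 / -6.30624 ≈ 1.82317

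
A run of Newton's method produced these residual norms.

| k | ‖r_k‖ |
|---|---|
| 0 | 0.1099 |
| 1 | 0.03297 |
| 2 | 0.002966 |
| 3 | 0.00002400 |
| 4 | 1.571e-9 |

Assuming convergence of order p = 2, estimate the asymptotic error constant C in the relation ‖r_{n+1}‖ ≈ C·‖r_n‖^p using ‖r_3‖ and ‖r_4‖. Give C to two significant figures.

C ≈ ‖r_4‖ / ‖r_3‖^2
  = 1.571e-9 / (0.00002400)^2
  = 1.571e-9 / 5.76e-10 ≈ 2.7274

2.7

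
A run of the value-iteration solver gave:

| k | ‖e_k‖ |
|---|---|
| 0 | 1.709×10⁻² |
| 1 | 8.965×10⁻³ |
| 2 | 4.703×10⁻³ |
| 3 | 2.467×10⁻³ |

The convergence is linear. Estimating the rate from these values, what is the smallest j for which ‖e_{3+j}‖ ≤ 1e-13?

Rate ρ ≈ ‖e_3‖/‖e_2‖ = 2.467×10⁻³/4.703×10⁻³ = 0.5246.
After j more steps, ‖e_{3+j}‖ ≈ 2.467×10⁻³·ρ^j; need ρ^j ≤ 1e-13/2.467×10⁻³ = 4.05351e-11.
j ≥ ln(4.05351e-11)/ln(0.5246) = -23.9289/-0.64512 = 37.092.
So 38 more iterations are needed.

38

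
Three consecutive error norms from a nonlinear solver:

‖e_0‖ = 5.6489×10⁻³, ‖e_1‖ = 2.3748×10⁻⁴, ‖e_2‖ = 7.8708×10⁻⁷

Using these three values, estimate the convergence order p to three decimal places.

1.802

p ≈ ln(‖e_2‖/‖e_1‖) / ln(‖e_1‖/‖e_0‖)
  = ln(7.8708×10⁻⁷/2.3748×10⁻⁴) / ln(2.3748×10⁻⁴/5.6489×10⁻³)
  = ln(0.0033143) / ln(0.04204)
  = -5.709509 / -3.169134 ≈ 1.801599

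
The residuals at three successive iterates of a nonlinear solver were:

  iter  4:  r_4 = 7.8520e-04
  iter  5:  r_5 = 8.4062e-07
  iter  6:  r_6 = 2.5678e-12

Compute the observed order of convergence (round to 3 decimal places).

1.857

p ≈ ln(r_6/r_5) / ln(r_5/r_4)
  = ln(2.5678e-12/8.4062e-07) / ln(8.4062e-07/7.8520e-04)
  = ln(3.05465e-06) / ln(0.00107058)
  = -12.698846 / -6.839555 ≈ 1.856677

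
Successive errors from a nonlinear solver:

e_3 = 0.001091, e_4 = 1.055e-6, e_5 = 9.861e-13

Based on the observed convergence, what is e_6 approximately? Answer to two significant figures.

8.6e-25

First estimate the order: p ≈ ln(e_5/e_4) / ln(e_4/e_3) = ln(9.861e-13/1.055e-6)/ln(1.055e-6/0.001091) = ln(9.34692e-07)/ln(0.000967003) ≈ 2.0001.
Then e_6 ≈ e_5·(e_5/e_4)^p = 9.861e-13·(9.34692e-07)^2.0001 = 9.861e-13·8.72437e-13 ≈ 8.603e-25.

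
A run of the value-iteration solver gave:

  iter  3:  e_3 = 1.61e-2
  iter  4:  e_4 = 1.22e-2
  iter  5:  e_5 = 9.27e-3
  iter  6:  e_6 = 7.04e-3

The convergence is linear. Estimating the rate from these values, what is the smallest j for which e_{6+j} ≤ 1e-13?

Rate ρ ≈ e_6/e_5 = 7.04e-3/9.27e-3 = 0.7594.
After j more steps, e_{6+j} ≈ 7.04e-3·ρ^j; need ρ^j ≤ 1e-13/7.04e-3 = 1.42045e-11.
j ≥ ln(1.42045e-11)/ln(0.7594) = -24.9775/-0.27523 = 90.751.
So 91 more iterations are needed.

91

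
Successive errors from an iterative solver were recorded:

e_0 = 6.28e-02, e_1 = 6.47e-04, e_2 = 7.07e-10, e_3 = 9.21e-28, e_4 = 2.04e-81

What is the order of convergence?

Consecutive ratios: e_4/e_3 = 2.04e-81/9.21e-28 = 2.21498e-54, e_3/e_2 = 9.21e-28/7.07e-10 = 1.30269e-18.
p ≈ ln(2.21498e-54)/ln(1.30269e-18) = -123.5443/-41.1821 ≈ 3.00.
So the convergence is cubic (order 3).

3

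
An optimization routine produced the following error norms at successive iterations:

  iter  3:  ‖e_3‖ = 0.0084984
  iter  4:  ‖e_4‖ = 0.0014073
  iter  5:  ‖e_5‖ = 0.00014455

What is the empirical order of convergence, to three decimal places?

p ≈ ln(‖e_5‖/‖e_4‖) / ln(‖e_4‖/‖e_3‖)
  = ln(0.00014455/0.0014073) / ln(0.0014073/0.0084984)
  = ln(0.102714) / ln(0.165596)
  = -2.275807 / -1.798204 ≈ 1.265600

1.266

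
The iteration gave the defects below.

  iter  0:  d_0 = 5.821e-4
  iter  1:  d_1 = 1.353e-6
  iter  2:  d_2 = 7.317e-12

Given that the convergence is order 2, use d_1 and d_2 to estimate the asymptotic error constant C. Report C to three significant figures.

4.00

C ≈ d_2 / d_1^2
  = 7.317e-12 / (1.353e-6)^2
  = 7.317e-12 / 1.83061e-12 ≈ 3.997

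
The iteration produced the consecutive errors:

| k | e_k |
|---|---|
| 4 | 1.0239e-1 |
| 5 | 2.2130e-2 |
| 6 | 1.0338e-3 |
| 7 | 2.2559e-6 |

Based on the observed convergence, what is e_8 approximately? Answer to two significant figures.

First estimate the order: p ≈ ln(e_7/e_6) / ln(e_6/e_5) = ln(2.2559e-6/1.0338e-3)/ln(1.0338e-3/2.2130e-2) = ln(0.00218214)/ln(0.0467149) ≈ 2.0000.
Then e_8 ≈ e_7·(e_7/e_6)^p = 2.2559e-6·(0.00218214)^2.0000 = 2.2559e-6·4.76173e-06 ≈ 1.074e-11.

1.1e-11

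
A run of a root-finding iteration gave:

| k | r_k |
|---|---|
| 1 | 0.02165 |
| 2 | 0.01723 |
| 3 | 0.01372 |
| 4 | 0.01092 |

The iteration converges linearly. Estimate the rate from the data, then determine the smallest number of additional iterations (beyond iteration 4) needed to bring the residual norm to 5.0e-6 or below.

34

Rate ρ ≈ r_4/r_3 = 0.01092/0.01372 = 0.7959.
After j more steps, r_{4+j} ≈ 0.01092·ρ^j; need ρ^j ≤ 5.0e-6/0.01092 = 0.000457875.
j ≥ ln(0.000457875)/ln(0.7959) = -7.6889/-0.22828 = 33.682.
So 34 more iterations are needed.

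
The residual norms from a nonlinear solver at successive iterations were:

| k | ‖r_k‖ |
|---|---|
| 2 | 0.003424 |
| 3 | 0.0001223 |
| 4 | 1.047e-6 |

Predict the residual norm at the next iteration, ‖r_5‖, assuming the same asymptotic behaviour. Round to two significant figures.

1.2e-9

First estimate the order: p ≈ ln(‖r_4‖/‖r_3‖) / ln(‖r_3‖/‖r_2‖) = ln(1.047e-6/0.0001223)/ln(0.0001223/0.003424) = ln(0.00856092)/ln(0.0357185) ≈ 1.4287.
Then ‖r_5‖ ≈ ‖r_4‖·(‖r_4‖/‖r_3‖)^p = 1.047e-6·(0.00856092)^1.4287 = 1.047e-6·0.00111222 ≈ 1.164e-09.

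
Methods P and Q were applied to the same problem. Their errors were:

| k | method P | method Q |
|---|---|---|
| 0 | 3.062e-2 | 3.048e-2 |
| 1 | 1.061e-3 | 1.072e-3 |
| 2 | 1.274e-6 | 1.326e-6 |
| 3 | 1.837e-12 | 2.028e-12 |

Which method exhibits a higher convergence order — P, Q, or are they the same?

Method P: p ≈ ln(1.837e-12/1.274e-6)/ln(1.274e-6/1.061e-3) ≈ 2.00.
Method Q: p ≈ ln(2.028e-12/1.326e-6)/ln(1.326e-6/1.072e-3) ≈ 2.00.
Both orders ≈ 2.0 — effectively the same.

same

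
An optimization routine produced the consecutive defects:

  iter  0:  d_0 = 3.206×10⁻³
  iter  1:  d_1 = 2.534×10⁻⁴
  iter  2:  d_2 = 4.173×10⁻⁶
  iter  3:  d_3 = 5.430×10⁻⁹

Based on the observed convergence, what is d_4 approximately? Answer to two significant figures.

First estimate the order: p ≈ ln(d_3/d_2) / ln(d_2/d_1) = ln(5.430×10⁻⁹/4.173×10⁻⁶)/ln(4.173×10⁻⁶/2.534×10⁻⁴) = ln(0.00130122)/ln(0.016468) ≈ 1.6181.
Then d_4 ≈ d_3·(d_3/d_2)^p = 5.430×10⁻⁹·(0.00130122)^1.6181 = 5.430×10⁻⁹·2.14156e-05 ≈ 1.163e-13.

1.2e-13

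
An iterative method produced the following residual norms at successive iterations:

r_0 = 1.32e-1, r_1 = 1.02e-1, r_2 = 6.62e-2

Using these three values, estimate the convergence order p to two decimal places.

p ≈ ln(r_2/r_1) / ln(r_1/r_0)
  = ln(6.62e-2/1.02e-1) / ln(1.02e-1/1.32e-1)
  = ln(0.64902) / ln(0.772727)
  = -0.43229 / -0.25783 ≈ 1.67665

1.68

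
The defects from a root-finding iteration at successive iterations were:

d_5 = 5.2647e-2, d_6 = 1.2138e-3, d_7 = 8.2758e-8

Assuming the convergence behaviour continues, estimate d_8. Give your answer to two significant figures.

First estimate the order: p ≈ ln(d_7/d_6) / ln(d_6/d_5) = ln(8.2758e-8/1.2138e-3)/ln(1.2138e-3/5.2647e-2) = ln(6.81809e-05)/ln(0.0230554) ≈ 2.5448.
Then d_8 ≈ d_7·(d_7/d_6)^p = 8.2758e-8·(6.81809e-05)^2.5448 = 8.2758e-8·2.4975e-11 ≈ 2.067e-18.

2.1e-18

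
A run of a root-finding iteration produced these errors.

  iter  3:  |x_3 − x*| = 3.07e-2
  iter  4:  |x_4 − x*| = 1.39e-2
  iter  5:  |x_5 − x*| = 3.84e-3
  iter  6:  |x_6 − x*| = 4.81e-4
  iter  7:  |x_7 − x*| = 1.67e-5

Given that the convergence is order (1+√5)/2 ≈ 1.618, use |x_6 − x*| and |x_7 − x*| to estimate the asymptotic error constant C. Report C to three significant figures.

C ≈ |x_7 − x*| / |x_6 − x*|^1.618
  = 1.67e-5 / (4.81e-4)^1.618
  = 1.67e-5 / 4.28263e-06 ≈ 3.8995

3.90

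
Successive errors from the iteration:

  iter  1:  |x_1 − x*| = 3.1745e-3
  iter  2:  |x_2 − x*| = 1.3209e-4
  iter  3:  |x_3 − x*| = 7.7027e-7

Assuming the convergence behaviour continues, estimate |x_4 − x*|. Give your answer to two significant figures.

1.9e-10

First estimate the order: p ≈ ln(|x_3 − x*|/|x_2 − x*|) / ln(|x_2 − x*|/|x_1 − x*|) = ln(7.7027e-7/1.3209e-4)/ln(1.3209e-4/3.1745e-3) = ln(0.0058314)/ln(0.0416097) ≈ 1.6181.
Then |x_4 − x*| ≈ |x_3 − x*|·(|x_3 − x*|/|x_2 − x*|)^p = 7.7027e-7·(0.0058314)^1.6181 = 7.7027e-7·0.000242548 ≈ 1.868e-10.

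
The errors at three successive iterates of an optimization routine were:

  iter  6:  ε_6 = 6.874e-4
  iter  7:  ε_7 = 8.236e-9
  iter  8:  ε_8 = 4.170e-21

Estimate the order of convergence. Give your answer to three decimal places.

2.498

p ≈ ln(ε_8/ε_7) / ln(ε_7/ε_6)
  = ln(4.170e-21/8.236e-9) / ln(8.236e-9/6.874e-4)
  = ln(5.06314e-13) / ln(1.19814e-05)
  = -28.311619 / -11.332155 ≈ 2.498344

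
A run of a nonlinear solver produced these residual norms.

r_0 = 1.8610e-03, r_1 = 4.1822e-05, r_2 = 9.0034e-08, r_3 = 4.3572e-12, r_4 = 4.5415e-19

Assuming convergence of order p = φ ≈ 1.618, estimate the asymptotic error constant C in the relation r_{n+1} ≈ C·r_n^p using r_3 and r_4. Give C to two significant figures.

C ≈ r_4 / r_3^1.618
  = 4.5415e-19 / (4.3572e-12)^1.618
  = 4.5415e-19 / 4.15181e-19 ≈ 1.0939

1.1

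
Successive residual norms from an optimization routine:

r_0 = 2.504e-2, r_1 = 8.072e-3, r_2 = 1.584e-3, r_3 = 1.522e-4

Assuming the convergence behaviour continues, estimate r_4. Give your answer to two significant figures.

5.2e-6

First estimate the order: p ≈ ln(r_3/r_2) / ln(r_2/r_1) = ln(1.522e-4/1.584e-3)/ln(1.584e-3/8.072e-3) = ln(0.0960859)/ln(0.196234) ≈ 1.4385.
Then r_4 ≈ r_3·(r_3/r_2)^p = 1.522e-4·(0.0960859)^1.4385 = 1.522e-4·0.0343998 ≈ 5.236e-06.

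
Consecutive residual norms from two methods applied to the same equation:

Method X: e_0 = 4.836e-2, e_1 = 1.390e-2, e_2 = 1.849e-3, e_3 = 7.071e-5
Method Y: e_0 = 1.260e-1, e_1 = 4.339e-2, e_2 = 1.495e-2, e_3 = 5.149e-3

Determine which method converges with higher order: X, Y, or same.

Method X: p ≈ ln(7.071e-5/1.849e-3)/ln(1.849e-3/1.390e-2) ≈ 1.62.
Method Y: p ≈ ln(5.149e-3/1.495e-2)/ln(1.495e-2/4.339e-2) ≈ 1.00.
Method X has the higher order (≈1.6 vs ≈1.0).

X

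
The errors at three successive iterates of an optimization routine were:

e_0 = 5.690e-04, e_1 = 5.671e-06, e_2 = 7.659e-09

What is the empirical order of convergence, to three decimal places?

1.434

p ≈ ln(e_2/e_1) / ln(e_1/e_0)
  = ln(7.659e-09/5.671e-06) / ln(5.671e-06/5.690e-04)
  = ln(0.00135056) / ln(0.00996661)
  = -6.607236 / -4.608515 ≈ 1.433702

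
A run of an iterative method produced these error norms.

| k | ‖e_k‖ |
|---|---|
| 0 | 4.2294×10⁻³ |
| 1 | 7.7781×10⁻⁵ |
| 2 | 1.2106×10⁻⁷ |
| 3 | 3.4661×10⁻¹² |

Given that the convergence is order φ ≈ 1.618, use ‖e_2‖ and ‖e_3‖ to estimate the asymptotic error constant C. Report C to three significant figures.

0.539

C ≈ ‖e_3‖ / ‖e_2‖^1.618
  = 3.4661×10⁻¹² / (1.2106×10⁻⁷)^1.618
  = 3.4661×10⁻¹² / 6.43125e-12 ≈ 0.53895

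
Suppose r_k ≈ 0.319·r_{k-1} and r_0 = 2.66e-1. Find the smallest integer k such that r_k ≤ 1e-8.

After k steps, r_k ≈ 2.66e-1·0.319^k.
Need 0.319^k ≤ 1e-8/2.66e-1 = 3.7594e-08.
k ≥ ln(3.7594e-08)/ln(0.319) = -17.0964/-1.14256 = 14.963.
Smallest integer k = 15.

15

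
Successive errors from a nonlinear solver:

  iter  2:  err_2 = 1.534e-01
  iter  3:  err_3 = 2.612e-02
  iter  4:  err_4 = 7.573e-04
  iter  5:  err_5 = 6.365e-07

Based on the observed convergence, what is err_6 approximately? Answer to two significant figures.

4.5e-13

First estimate the order: p ≈ ln(err_5/err_4) / ln(err_4/err_3) = ln(6.365e-07/7.573e-04)/ln(7.573e-04/2.612e-02) = ln(0.000840486)/ln(0.0289931) ≈ 2.0000.
Then err_6 ≈ err_5·(err_5/err_4)^p = 6.365e-07·(0.000840486)^2.0000 = 6.365e-07·7.06417e-07 ≈ 4.496e-13.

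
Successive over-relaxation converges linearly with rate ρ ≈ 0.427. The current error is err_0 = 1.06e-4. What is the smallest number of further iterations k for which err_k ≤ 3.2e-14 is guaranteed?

After k steps, err_k ≈ 1.06e-4·0.427^k.
Need 0.427^k ≤ 3.2e-14/1.06e-4 = 3.01887e-10.
k ≥ ln(3.01887e-10)/ln(0.427) = -21.9210/-0.85097 = 25.760.
Smallest integer k = 26.

26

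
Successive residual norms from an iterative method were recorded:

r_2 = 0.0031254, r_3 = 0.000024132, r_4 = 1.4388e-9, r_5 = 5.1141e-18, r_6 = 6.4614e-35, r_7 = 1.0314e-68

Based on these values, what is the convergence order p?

Consecutive ratios: r_7/r_6 = 1.0314e-68/6.4614e-35 = 1.59625e-34, r_6/r_5 = 6.4614e-35/5.1141e-18 = 1.26345e-17.
p ≈ ln(1.59625e-34)/ln(1.26345e-17) = -77.8202/-38.9101 ≈ 2.00.
So the convergence is quadratic (order 2).

2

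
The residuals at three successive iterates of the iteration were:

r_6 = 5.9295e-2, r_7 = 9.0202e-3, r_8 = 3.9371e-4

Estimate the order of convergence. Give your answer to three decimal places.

1.663

p ≈ ln(r_8/r_7) / ln(r_7/r_6)
  = ln(3.9371e-4/9.0202e-3) / ln(9.0202e-3/5.9295e-2)
  = ln(0.0436476) / ln(0.152124)
  = -3.131607 / -1.883059 ≈ 1.663042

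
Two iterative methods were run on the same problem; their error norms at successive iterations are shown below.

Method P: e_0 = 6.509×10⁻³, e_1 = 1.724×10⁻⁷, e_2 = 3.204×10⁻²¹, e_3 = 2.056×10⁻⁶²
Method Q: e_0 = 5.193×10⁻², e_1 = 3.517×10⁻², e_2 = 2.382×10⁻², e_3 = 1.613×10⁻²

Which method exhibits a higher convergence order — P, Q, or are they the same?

Method P: p ≈ ln(2.056×10⁻⁶²/3.204×10⁻²¹)/ln(3.204×10⁻²¹/1.724×10⁻⁷) ≈ 3.00.
Method Q: p ≈ ln(1.613×10⁻²/2.382×10⁻²)/ln(2.382×10⁻²/3.517×10⁻²) ≈ 1.00.
Method P has the higher order (≈3.0 vs ≈1.0).

P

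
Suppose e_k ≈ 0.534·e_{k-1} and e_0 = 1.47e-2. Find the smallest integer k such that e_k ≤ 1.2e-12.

38

After k steps, e_k ≈ 1.47e-2·0.534^k.
Need 0.534^k ≤ 1.2e-12/1.47e-2 = 8.16327e-11.
k ≥ ln(8.16327e-11)/ln(0.534) = -23.2288/-0.62736 = 37.026.
Smallest integer k = 38.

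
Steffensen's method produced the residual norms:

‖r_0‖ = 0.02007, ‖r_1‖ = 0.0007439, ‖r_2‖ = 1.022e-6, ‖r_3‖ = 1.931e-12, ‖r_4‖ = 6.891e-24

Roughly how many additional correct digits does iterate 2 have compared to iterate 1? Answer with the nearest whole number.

3

Digits gained ≈ log₁₀(‖r_1‖/‖r_2‖) = log₁₀(0.0007439/1.022e-6) = log₁₀(727.886) ≈ 2.862.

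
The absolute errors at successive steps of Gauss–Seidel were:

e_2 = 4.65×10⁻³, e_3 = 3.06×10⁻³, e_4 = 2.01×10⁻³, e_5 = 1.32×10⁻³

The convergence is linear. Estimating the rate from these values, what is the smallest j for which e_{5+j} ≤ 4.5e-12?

47

Rate ρ ≈ e_5/e_4 = 1.32×10⁻³/2.01×10⁻³ = 0.6567.
After j more steps, e_{5+j} ≈ 1.32×10⁻³·ρ^j; need ρ^j ≤ 4.5e-12/1.32×10⁻³ = 3.40909e-09.
j ≥ ln(3.40909e-09)/ln(0.6567) = -19.4968/-0.42053 = 46.362.
So 47 more iterations are needed.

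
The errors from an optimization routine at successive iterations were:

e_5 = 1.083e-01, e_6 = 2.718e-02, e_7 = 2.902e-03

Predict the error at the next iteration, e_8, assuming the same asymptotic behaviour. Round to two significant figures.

7.8e-5

First estimate the order: p ≈ ln(e_7/e_6) / ln(e_6/e_5) = ln(2.902e-03/2.718e-02)/ln(2.718e-02/1.083e-01) = ln(0.10677)/ln(0.25097) ≈ 1.6182.
Then e_8 ≈ e_7·(e_7/e_6)^p = 2.902e-03·(0.10677)^1.6182 = 2.902e-03·0.0267816 ≈ 7.772e-05.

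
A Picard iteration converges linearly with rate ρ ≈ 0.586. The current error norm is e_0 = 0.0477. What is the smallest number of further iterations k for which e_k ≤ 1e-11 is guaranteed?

After k steps, e_k ≈ 0.0477·0.586^k.
Need 0.586^k ≤ 1e-11/0.0477 = 2.09644e-10.
k ≥ ln(2.09644e-10)/ln(0.586) = -22.2856/-0.53444 = 41.699.
Smallest integer k = 42.

42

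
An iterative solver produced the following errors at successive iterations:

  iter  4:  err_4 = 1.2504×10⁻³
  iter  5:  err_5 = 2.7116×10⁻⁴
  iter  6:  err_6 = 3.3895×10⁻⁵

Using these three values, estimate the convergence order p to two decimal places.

p ≈ ln(err_6/err_5) / ln(err_5/err_4)
  = ln(3.3895×10⁻⁵/2.7116×10⁻⁴) / ln(2.7116×10⁻⁴/1.2504×10⁻³)
  = ln(0.125) / ln(0.216859)
  = -2.07944 / -1.52851 ≈ 1.36044

1.36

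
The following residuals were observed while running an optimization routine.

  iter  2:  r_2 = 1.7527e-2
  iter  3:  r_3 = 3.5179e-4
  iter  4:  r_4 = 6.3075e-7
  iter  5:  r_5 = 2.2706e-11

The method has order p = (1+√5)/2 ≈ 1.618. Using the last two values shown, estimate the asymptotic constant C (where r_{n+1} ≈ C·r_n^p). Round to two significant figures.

0.24

C ≈ r_5 / r_4^1.618
  = 2.2706e-11 / (6.3075e-7)^1.618
  = 2.2706e-11 / 9.29328e-11 ≈ 0.24433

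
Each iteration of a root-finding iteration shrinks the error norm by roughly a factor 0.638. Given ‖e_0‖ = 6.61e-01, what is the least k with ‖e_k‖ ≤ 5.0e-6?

After k steps, ‖e_k‖ ≈ 6.61e-01·0.638^k.
Need 0.638^k ≤ 5.0e-6/6.61e-01 = 7.5643e-06.
k ≥ ln(7.5643e-06)/ln(0.638) = -11.7921/-0.44942 = 26.238.
Smallest integer k = 27.

27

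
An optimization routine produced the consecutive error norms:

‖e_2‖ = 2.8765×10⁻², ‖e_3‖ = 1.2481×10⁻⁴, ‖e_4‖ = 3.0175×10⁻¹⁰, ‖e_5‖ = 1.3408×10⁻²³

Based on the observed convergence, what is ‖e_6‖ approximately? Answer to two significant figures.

First estimate the order: p ≈ ln(‖e_5‖/‖e_4‖) / ln(‖e_4‖/‖e_3‖) = ln(1.3408×10⁻²³/3.0175×10⁻¹⁰)/ln(3.0175×10⁻¹⁰/1.2481×10⁻⁴) = ln(4.44341e-14)/ln(2.41767e-06) ≈ 2.3773.
Then ‖e_6‖ ≈ ‖e_5‖·(‖e_5‖/‖e_4‖)^p = 1.3408×10⁻²³·(4.44341e-14)^2.3773 = 1.3408×10⁻²³·1.80974e-32 ≈ 2.426e-55.

2.4e-55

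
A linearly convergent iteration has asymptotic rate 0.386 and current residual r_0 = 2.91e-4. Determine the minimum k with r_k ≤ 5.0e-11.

After k steps, r_k ≈ 2.91e-4·0.386^k.
Need 0.386^k ≤ 5.0e-11/2.91e-4 = 1.71821e-07.
k ≥ ln(1.71821e-07)/ln(0.386) = -15.5768/-0.95192 = 16.364.
Smallest integer k = 17.

17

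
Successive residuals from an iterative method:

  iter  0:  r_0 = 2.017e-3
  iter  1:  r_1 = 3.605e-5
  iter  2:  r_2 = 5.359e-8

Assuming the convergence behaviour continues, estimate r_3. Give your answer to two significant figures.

1.4e-12

First estimate the order: p ≈ ln(r_2/r_1) / ln(r_1/r_0) = ln(5.359e-8/3.605e-5)/ln(3.605e-5/2.017e-3) = ln(0.00148655)/ln(0.0178731) ≈ 1.6179.
Then r_3 ≈ r_2·(r_2/r_1)^p = 5.359e-8·(0.00148655)^1.6179 = 5.359e-8·2.65992e-05 ≈ 1.425e-12.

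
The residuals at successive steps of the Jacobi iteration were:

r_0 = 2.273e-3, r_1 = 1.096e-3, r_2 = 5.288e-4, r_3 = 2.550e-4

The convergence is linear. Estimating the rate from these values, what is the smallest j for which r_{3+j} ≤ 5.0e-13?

28

Rate ρ ≈ r_3/r_2 = 2.550e-4/5.288e-4 = 0.4822.
After j more steps, r_{3+j} ≈ 2.550e-4·ρ^j; need ρ^j ≤ 5.0e-13/2.550e-4 = 1.96078e-09.
j ≥ ln(1.96078e-09)/ln(0.4822) = -20.0499/-0.72940 = 27.488.
So 28 more iterations are needed.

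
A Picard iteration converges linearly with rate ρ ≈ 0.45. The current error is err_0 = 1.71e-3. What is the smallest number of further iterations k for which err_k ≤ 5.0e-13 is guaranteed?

After k steps, err_k ≈ 1.71e-3·0.45^k.
Need 0.45^k ≤ 5.0e-13/1.71e-3 = 2.92398e-10.
k ≥ ln(2.92398e-10)/ln(0.45) = -21.9529/-0.79851 = 27.492.
Smallest integer k = 28.

28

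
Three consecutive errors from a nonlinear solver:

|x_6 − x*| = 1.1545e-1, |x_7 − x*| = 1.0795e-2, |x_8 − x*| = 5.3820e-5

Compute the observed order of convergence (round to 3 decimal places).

p ≈ ln(|x_8 − x*|/|x_7 − x*|) / ln(|x_7 − x*|/|x_6 − x*|)
  = ln(5.3820e-5/1.0795e-2) / ln(1.0795e-2/1.1545e-1)
  = ln(0.00498564) / ln(0.0935037)
  = -5.301193 / -2.369754 ≈ 2.237022

2.237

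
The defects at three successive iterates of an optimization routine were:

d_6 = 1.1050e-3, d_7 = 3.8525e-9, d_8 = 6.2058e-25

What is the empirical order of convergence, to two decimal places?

p ≈ ln(d_8/d_7) / ln(d_7/d_6)
  = ln(6.2058e-25/3.8525e-9) / ln(3.8525e-9/1.1050e-3)
  = ln(1.61085e-16) / ln(3.48643e-06)
  = -36.36460 / -12.56663 ≈ 2.89374

2.89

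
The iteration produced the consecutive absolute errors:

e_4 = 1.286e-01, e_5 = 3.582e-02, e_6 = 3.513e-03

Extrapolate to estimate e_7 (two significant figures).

First estimate the order: p ≈ ln(e_6/e_5) / ln(e_5/e_4) = ln(3.513e-03/3.582e-02)/ln(3.582e-02/1.286e-01) = ln(0.0980737)/ln(0.278538) ≈ 1.8166.
Then e_7 ≈ e_6·(e_6/e_5)^p = 3.513e-03·(0.0980737)^1.8166 = 3.513e-03·0.014725 ≈ 5.173e-05.

5.2e-5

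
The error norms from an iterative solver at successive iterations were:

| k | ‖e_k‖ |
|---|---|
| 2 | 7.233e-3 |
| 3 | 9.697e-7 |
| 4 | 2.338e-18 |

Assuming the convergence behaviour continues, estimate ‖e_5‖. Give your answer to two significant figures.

First estimate the order: p ≈ ln(‖e_4‖/‖e_3‖) / ln(‖e_3‖/‖e_2‖) = ln(2.338e-18/9.697e-7)/ln(9.697e-7/7.233e-3) = ln(2.41105e-12)/ln(0.000134066) ≈ 2.9999.
Then ‖e_5‖ ≈ ‖e_4‖·(‖e_4‖/‖e_3‖)^p = 2.338e-18·(2.41105e-12)^2.9999 = 2.338e-18·1.40534e-35 ≈ 3.286e-53.

3.3e-53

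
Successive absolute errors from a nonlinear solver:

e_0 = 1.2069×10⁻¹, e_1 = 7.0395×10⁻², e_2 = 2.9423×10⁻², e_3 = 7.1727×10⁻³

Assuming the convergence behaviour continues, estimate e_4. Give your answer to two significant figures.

7.3e-4

First estimate the order: p ≈ ln(e_3/e_2) / ln(e_2/e_1) = ln(7.1727×10⁻³/2.9423×10⁻²)/ln(2.9423×10⁻²/7.0395×10⁻²) = ln(0.243779)/ln(0.41797) ≈ 1.6180.
Then e_4 ≈ e_3·(e_3/e_2)^p = 7.1727×10⁻³·(0.243779)^1.6180 = 7.1727×10⁻³·0.101897 ≈ 0.0007309.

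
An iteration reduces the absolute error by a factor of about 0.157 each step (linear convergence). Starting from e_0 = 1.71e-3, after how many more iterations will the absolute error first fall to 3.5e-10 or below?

9

After k steps, e_k ≈ 1.71e-3·0.157^k.
Need 0.157^k ≤ 3.5e-10/1.71e-3 = 2.04678e-07.
k ≥ ln(2.04678e-07)/ln(0.157) = -15.4018/-1.85151 = 8.319.
Smallest integer k = 9.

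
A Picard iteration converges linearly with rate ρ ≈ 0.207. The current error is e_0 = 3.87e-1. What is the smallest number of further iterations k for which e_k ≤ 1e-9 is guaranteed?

After k steps, e_k ≈ 3.87e-1·0.207^k.
Need 0.207^k ≤ 1e-9/3.87e-1 = 2.58398e-09.
k ≥ ln(2.58398e-09)/ln(0.207) = -19.7739/-1.57504 = 12.555.
Smallest integer k = 13.

13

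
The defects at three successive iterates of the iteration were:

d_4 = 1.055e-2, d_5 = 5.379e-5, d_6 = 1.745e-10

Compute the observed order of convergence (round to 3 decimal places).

2.394

p ≈ ln(d_6/d_5) / ln(d_5/d_4)
  = ln(1.745e-10/5.379e-5) / ln(5.379e-5/1.055e-2)
  = ln(3.2441e-06) / ln(0.00509858)
  = -12.638673 / -5.278793 ≈ 2.394235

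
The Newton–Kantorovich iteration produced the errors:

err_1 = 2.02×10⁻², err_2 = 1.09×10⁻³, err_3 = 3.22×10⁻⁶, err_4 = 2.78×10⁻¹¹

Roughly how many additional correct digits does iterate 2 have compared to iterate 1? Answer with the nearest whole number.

1

Digits gained ≈ log₁₀(err_1/err_2) = log₁₀(2.02×10⁻²/1.09×10⁻³) = log₁₀(18.5321) ≈ 1.268.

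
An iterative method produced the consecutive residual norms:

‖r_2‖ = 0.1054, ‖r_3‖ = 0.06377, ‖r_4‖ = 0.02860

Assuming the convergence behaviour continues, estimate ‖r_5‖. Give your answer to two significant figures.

8.0e-3

First estimate the order: p ≈ ln(‖r_4‖/‖r_3‖) / ln(‖r_3‖/‖r_2‖) = ln(0.02860/0.06377)/ln(0.06377/0.1054) = ln(0.448487)/ln(0.605028) ≈ 1.5958.
Then ‖r_5‖ ≈ ‖r_4‖·(‖r_4‖/‖r_3‖)^p = 0.02860·(0.448487)^1.5958 = 0.02860·0.278139 ≈ 0.007955.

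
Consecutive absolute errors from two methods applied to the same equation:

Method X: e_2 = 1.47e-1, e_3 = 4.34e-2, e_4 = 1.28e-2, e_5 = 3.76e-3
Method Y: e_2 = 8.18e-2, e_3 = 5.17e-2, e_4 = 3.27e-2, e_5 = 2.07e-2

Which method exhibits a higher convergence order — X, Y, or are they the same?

Method X: p ≈ ln(3.76e-3/1.28e-2)/ln(1.28e-2/4.34e-2) ≈ 1.00.
Method Y: p ≈ ln(2.07e-2/3.27e-2)/ln(3.27e-2/5.17e-2) ≈ 1.00.
Both orders ≈ 1.0 — effectively the same.

same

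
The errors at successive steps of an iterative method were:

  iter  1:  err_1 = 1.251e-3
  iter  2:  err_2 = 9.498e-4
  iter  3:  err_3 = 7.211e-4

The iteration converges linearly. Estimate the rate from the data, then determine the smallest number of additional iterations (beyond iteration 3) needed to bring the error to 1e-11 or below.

Rate ρ ≈ err_3/err_2 = 7.211e-4/9.498e-4 = 0.7592.
After j more steps, err_{3+j} ≈ 7.211e-4·ρ^j; need ρ^j ≤ 1e-11/7.211e-4 = 1.38677e-08.
j ≥ ln(1.38677e-08)/ln(0.7592) = -18.0937/-0.27549 = 65.678.
So 66 more iterations are needed.

66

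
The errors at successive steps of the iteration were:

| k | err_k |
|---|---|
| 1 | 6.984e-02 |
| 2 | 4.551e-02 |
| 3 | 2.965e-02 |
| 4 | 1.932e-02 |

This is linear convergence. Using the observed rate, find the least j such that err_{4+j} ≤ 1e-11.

50

Rate ρ ≈ err_4/err_3 = 1.932e-02/2.965e-02 = 0.6516.
After j more steps, err_{4+j} ≈ 1.932e-02·ρ^j; need ρ^j ≤ 1e-11/1.932e-02 = 5.17598e-10.
j ≥ ln(5.17598e-10)/ln(0.6516) = -21.3818/-0.42832 = 49.920.
So 50 more iterations are needed.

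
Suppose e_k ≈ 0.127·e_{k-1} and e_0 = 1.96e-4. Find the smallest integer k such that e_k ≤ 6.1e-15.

After k steps, e_k ≈ 1.96e-4·0.127^k.
Need 0.127^k ≤ 6.1e-15/1.96e-4 = 3.11224e-11.
k ≥ ln(3.11224e-11)/ln(0.127) = -24.1931/-2.06357 = 11.724.
Smallest integer k = 12.

12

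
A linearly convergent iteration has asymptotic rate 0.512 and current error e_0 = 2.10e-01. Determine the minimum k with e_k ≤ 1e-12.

39

After k steps, e_k ≈ 2.10e-01·0.512^k.
Need 0.512^k ≤ 1e-12/2.10e-01 = 4.7619e-12.
k ≥ ln(4.7619e-12)/ln(0.512) = -26.0704/-0.66943 = 38.944.
Smallest integer k = 39.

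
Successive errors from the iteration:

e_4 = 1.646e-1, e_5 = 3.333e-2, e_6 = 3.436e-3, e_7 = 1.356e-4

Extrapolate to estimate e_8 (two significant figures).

1.4e-6

First estimate the order: p ≈ ln(e_7/e_6) / ln(e_6/e_5) = ln(1.356e-4/3.436e-3)/ln(3.436e-3/3.333e-2) = ln(0.0394645)/ln(0.10309) ≈ 1.4226.
Then e_8 ≈ e_7·(e_7/e_6)^p = 1.356e-4·(0.0394645)^1.4226 = 1.356e-4·0.0100685 ≈ 1.365e-06.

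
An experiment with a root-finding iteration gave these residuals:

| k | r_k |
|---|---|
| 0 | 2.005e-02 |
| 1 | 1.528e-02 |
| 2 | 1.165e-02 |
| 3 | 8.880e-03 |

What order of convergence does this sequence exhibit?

Consecutive ratios: r_3/r_2 = 8.880e-03/1.165e-02 = 0.762232, r_2/r_1 = 1.165e-02/1.528e-02 = 0.762435.
p ≈ ln(0.762232)/ln(0.762435) = -0.2715/-0.2712 ≈ 1.00.
So the convergence is linear (order 1).

1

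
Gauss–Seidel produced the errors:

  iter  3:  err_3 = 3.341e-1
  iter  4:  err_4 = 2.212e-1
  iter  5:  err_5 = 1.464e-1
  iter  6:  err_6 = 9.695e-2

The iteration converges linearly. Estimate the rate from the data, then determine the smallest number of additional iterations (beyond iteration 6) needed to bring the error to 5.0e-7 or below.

30

Rate ρ ≈ err_6/err_5 = 9.695e-2/1.464e-1 = 0.6622.
After j more steps, err_{6+j} ≈ 9.695e-2·ρ^j; need ρ^j ≤ 5.0e-7/9.695e-2 = 5.1573e-06.
j ≥ ln(5.1573e-06)/ln(0.6622) = -12.1751/-0.41219 = 29.538.
So 30 more iterations are needed.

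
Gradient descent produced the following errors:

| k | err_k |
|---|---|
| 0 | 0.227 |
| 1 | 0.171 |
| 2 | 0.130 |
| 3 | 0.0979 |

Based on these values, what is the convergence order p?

Consecutive ratios: err_3/err_2 = 0.0979/0.130 = 0.753077, err_2/err_1 = 0.130/0.171 = 0.760234.
p ≈ ln(0.753077)/ln(0.760234) = -0.2836/-0.2741 ≈ 1.03.
So the convergence is linear (order 1).

1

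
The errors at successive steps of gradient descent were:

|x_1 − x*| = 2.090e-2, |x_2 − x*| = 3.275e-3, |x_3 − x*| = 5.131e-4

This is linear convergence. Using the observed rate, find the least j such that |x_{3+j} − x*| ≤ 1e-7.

5

Rate ρ ≈ |x_3 − x*|/|x_2 − x*| = 5.131e-4/3.275e-3 = 0.1567.
After j more steps, |x_{3+j} − x*| ≈ 5.131e-4·ρ^j; need ρ^j ≤ 1e-7/5.131e-4 = 0.000194894.
j ≥ ln(0.000194894)/ln(0.1567) = -8.5431/-1.85342 = 4.609.
So 5 more iterations are needed.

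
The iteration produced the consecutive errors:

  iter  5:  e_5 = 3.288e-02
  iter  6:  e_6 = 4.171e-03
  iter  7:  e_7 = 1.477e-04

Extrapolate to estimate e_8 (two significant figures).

6.6e-7

First estimate the order: p ≈ ln(e_7/e_6) / ln(e_6/e_5) = ln(1.477e-04/4.171e-03)/ln(4.171e-03/3.288e-02) = ln(0.0354112)/ln(0.126855) ≈ 1.6180.
Then e_8 ≈ e_7·(e_7/e_6)^p = 1.477e-04·(0.0354112)^1.6180 = 1.477e-04·0.00449272 ≈ 6.636e-07.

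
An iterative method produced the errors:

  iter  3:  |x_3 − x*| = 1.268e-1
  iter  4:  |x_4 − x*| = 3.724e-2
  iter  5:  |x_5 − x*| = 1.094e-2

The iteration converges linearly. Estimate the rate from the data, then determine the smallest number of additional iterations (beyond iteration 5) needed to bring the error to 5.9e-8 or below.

10

Rate ρ ≈ |x_5 − x*|/|x_4 − x*| = 1.094e-2/3.724e-2 = 0.2938.
After j more steps, |x_{5+j} − x*| ≈ 1.094e-2·ρ^j; need ρ^j ≤ 5.9e-8/1.094e-2 = 5.39305e-06.
j ≥ ln(5.39305e-06)/ln(0.2938) = -12.1304/-1.22486 = 9.903.
So 10 more iterations are needed.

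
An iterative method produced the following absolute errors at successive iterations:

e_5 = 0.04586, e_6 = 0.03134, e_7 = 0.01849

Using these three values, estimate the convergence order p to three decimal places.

p ≈ ln(e_7/e_6) / ln(e_6/e_5)
  = ln(0.01849/0.03134) / ln(0.03134/0.04586)
  = ln(0.589981) / ln(0.683384)
  = -0.527665 / -0.380698 ≈ 1.386046

1.386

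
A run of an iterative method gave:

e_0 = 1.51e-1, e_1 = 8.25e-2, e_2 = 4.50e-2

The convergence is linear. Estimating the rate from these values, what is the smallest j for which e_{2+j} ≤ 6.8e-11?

34

Rate ρ ≈ e_2/e_1 = 4.50e-2/8.25e-2 = 0.5455.
After j more steps, e_{2+j} ≈ 4.50e-2·ρ^j; need ρ^j ≤ 6.8e-11/4.50e-2 = 1.51111e-09.
j ≥ ln(1.51111e-09)/ln(0.5455) = -20.3104/-0.60605 = 33.513.
So 34 more iterations are needed.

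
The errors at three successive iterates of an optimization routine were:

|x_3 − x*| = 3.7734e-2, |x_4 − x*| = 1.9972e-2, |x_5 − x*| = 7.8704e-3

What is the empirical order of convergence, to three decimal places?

p ≈ ln(|x_5 − x*|/|x_4 − x*|) / ln(|x_4 − x*|/|x_3 − x*|)
  = ln(7.8704e-3/1.9972e-2) / ln(1.9972e-2/3.7734e-2)
  = ln(0.394072) / ln(0.529284)
  = -0.931222 / -0.636230 ≈ 1.463656

1.464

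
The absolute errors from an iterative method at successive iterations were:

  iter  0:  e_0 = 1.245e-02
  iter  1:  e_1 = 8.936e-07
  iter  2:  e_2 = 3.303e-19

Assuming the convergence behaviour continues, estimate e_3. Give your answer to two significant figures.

1.7e-56

First estimate the order: p ≈ ln(e_2/e_1) / ln(e_1/e_0) = ln(3.303e-19/8.936e-07)/ln(8.936e-07/1.245e-02) = ln(3.69628e-13)/ln(7.17751e-05) ≈ 3.0000.
Then e_3 ≈ e_2·(e_2/e_1)^p = 3.303e-19·(3.69628e-13)^3.0000 = 3.303e-19·5.05004e-38 ≈ 1.668e-56.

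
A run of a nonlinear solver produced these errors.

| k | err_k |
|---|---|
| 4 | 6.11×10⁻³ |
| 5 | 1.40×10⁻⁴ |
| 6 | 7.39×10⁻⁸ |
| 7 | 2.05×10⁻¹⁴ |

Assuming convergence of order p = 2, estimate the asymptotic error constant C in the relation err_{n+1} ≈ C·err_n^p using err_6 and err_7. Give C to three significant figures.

3.75

C ≈ err_7 / err_6^2
  = 2.05×10⁻¹⁴ / (7.39×10⁻⁸)^2
  = 2.05×10⁻¹⁴ / 5.46121e-15 ≈ 3.7537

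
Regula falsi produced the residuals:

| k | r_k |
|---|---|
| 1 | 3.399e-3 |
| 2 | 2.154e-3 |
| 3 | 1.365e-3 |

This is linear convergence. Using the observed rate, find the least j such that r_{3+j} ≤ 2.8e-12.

44

Rate ρ ≈ r_3/r_2 = 1.365e-3/2.154e-3 = 0.6337.
After j more steps, r_{3+j} ≈ 1.365e-3·ρ^j; need ρ^j ≤ 2.8e-12/1.365e-3 = 2.05128e-09.
j ≥ ln(2.05128e-09)/ln(0.6337) = -20.0048/-0.45618 = 43.853.
So 44 more iterations are needed.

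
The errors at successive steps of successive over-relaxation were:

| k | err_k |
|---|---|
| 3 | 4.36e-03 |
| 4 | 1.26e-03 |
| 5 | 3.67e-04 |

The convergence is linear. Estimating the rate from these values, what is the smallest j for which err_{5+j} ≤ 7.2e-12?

15

Rate ρ ≈ err_5/err_4 = 3.67e-04/1.26e-03 = 0.2913.
After j more steps, err_{5+j} ≈ 3.67e-04·ρ^j; need ρ^j ≤ 7.2e-12/3.67e-04 = 1.96185e-08.
j ≥ ln(1.96185e-08)/ln(0.2913) = -17.7468/-1.23340 = 14.389.
So 15 more iterations are needed.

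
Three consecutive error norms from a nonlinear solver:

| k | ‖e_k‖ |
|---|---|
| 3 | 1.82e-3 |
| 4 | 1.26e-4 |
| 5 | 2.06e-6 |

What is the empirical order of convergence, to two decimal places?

1.54

p ≈ ln(‖e_5‖/‖e_4‖) / ln(‖e_4‖/‖e_3‖)
  = ln(2.06e-6/1.26e-4) / ln(1.26e-4/1.82e-3)
  = ln(0.0163492) / ln(0.0692308)
  = -4.11358 / -2.67031 ≈ 1.54049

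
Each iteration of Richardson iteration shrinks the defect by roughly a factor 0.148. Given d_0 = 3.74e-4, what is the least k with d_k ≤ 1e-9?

7

After k steps, d_k ≈ 3.74e-4·0.148^k.
Need 0.148^k ≤ 1e-9/3.74e-4 = 2.6738e-06.
k ≥ ln(2.6738e-06)/ln(0.148) = -12.8320/-1.91054 = 6.716.
Smallest integer k = 7.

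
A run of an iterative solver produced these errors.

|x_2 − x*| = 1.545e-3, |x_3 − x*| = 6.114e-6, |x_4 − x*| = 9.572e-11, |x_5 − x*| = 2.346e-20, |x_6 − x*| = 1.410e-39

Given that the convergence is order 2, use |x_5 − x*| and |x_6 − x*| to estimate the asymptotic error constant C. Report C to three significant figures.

C ≈ |x_6 − x*| / |x_5 − x*|^2
  = 1.410e-39 / (2.346e-20)^2
  = 1.410e-39 / 5.50372e-40 ≈ 2.5619

2.56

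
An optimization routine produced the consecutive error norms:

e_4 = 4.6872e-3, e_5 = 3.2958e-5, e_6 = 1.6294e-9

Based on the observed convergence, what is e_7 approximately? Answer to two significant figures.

First estimate the order: p ≈ ln(e_6/e_5) / ln(e_5/e_4) = ln(1.6294e-9/3.2958e-5)/ln(3.2958e-5/4.6872e-3) = ln(4.94387e-05)/ln(0.00703149) ≈ 2.0000.
Then e_7 ≈ e_6·(e_6/e_5)^p = 1.6294e-9·(4.94387e-05)^2.0000 = 1.6294e-9·2.44419e-09 ≈ 3.983e-18.

4.0e-18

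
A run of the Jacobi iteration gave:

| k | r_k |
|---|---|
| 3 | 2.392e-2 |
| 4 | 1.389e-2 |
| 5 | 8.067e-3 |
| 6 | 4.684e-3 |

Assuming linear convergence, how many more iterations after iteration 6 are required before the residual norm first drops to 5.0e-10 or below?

Rate ρ ≈ r_6/r_5 = 4.684e-3/8.067e-3 = 0.5806.
After j more steps, r_{6+j} ≈ 4.684e-3·ρ^j; need ρ^j ≤ 5.0e-10/4.684e-3 = 1.06746e-07.
j ≥ ln(1.06746e-07)/ln(0.5806) = -16.0528/-0.54369 = 29.526.
So 30 more iterations are needed.

30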